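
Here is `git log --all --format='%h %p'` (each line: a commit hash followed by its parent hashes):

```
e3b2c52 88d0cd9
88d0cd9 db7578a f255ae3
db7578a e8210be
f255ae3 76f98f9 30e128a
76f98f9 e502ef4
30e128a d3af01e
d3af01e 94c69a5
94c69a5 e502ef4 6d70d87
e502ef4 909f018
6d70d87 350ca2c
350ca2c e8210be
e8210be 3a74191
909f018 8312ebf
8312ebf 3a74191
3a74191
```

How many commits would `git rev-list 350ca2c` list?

3

Walking parent pointers from 350ca2c: reachable set = {350ca2c, 3a74191, e8210be}.
That is 3 commits.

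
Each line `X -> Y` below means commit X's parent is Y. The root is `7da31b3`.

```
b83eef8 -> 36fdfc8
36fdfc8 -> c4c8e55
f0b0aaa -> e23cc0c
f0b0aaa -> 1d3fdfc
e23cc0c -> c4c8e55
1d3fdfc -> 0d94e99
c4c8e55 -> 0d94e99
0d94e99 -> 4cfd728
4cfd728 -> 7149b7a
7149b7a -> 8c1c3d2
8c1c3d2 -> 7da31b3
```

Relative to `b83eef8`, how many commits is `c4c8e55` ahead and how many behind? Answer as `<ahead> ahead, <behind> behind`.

0 ahead, 2 behind

Reachable from c4c8e55: {0d94e99, 4cfd728, 7149b7a, 7da31b3, 8c1c3d2, c4c8e55}.
Reachable from b83eef8: {0d94e99, 36fdfc8, 4cfd728, 7149b7a, 7da31b3, 8c1c3d2, b83eef8, c4c8e55}.
Only in c4c8e55's history (ahead): {} — 0.
Only in b83eef8's history (behind): {36fdfc8, b83eef8} — 2.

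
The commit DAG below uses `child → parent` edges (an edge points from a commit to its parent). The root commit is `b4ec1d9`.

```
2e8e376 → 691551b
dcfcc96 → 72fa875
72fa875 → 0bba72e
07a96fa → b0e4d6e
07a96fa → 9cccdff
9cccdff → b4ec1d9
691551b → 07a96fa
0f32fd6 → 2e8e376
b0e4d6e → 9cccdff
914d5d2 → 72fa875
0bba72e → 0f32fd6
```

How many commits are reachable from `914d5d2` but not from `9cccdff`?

Reachable from 914d5d2: {07a96fa, 0bba72e, 0f32fd6, 2e8e376, 691551b, 72fa875, 914d5d2, 9cccdff, b0e4d6e, b4ec1d9}.
Reachable from 9cccdff: {9cccdff, b4ec1d9}.
In 914d5d2's history but not 9cccdff's: {07a96fa, 0bba72e, 0f32fd6, 2e8e376, 691551b, 72fa875, 914d5d2, b0e4d6e} — 8 commits.

8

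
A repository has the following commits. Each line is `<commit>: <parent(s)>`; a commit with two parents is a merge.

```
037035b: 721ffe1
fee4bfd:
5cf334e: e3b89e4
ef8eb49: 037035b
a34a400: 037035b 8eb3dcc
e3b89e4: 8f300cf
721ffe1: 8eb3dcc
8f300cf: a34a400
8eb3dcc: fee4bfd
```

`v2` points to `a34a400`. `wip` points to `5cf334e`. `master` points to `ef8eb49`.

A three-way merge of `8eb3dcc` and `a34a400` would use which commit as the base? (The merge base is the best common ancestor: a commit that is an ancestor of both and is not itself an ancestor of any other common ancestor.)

8eb3dcc

Ancestors of 8eb3dcc: {8eb3dcc, fee4bfd}.
Ancestors of a34a400: {037035b, 721ffe1, 8eb3dcc, a34a400, fee4bfd}.
Common ancestors: {8eb3dcc, fee4bfd}.
Among these, 8eb3dcc is not an ancestor of any other common ancestor — it is the merge base.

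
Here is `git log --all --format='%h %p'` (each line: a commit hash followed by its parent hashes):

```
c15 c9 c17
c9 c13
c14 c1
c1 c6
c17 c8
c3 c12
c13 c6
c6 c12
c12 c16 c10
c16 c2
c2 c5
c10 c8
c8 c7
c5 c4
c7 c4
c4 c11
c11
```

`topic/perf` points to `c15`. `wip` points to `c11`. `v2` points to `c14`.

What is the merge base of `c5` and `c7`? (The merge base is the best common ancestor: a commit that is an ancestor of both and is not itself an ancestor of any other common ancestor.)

c4

Ancestors of c5: {c11, c4, c5}.
Ancestors of c7: {c11, c4, c7}.
Common ancestors: {c11, c4}.
Among these, c4 is not an ancestor of any other common ancestor — it is the merge base.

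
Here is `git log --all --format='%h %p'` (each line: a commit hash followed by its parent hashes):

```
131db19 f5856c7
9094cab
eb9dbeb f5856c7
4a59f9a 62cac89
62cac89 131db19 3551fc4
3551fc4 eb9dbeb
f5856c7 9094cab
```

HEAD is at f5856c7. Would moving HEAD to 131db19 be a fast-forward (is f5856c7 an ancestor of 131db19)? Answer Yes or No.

Yes

A fast-forward from f5856c7 to 131db19 is possible iff f5856c7 is an ancestor of 131db19.
Ancestors of 131db19: {131db19, 9094cab, f5856c7}.
f5856c7 is among them, so fast-forward is possible.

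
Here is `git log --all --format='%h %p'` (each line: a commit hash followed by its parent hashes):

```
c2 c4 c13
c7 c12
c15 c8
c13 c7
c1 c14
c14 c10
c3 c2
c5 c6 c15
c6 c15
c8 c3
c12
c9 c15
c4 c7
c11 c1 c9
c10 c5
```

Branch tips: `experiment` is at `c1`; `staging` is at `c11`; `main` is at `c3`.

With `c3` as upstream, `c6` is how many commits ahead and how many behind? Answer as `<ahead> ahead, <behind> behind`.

Reachable from c6: {c12, c13, c15, c2, c3, c4, c6, c7, c8}.
Reachable from c3: {c12, c13, c2, c3, c4, c7}.
Only in c6's history (ahead): {c15, c6, c8} — 3.
Only in c3's history (behind): {} — 0.

3 ahead, 0 behind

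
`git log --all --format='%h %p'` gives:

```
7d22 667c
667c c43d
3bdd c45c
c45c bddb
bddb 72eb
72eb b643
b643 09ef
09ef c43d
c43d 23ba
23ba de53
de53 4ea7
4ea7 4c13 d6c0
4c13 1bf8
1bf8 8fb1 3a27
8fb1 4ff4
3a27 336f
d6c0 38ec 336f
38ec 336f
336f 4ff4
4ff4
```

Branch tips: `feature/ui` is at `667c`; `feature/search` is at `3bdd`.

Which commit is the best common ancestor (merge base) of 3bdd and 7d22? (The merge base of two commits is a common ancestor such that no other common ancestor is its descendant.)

Ancestors of 3bdd: {09ef, 1bf8, 23ba, 336f, 38ec, 3a27, 3bdd, 4c13, 4ea7, 4ff4, 72eb, 8fb1, b643, bddb, c43d, c45c, d6c0, de53}.
Ancestors of 7d22: {1bf8, 23ba, 336f, 38ec, 3a27, 4c13, 4ea7, 4ff4, 667c, 7d22, 8fb1, c43d, d6c0, de53}.
Common ancestors: {1bf8, 23ba, 336f, 38ec, 3a27, 4c13, 4ea7, 4ff4, 8fb1, c43d, d6c0, de53}.
Among these, c43d is not an ancestor of any other common ancestor — it is the merge base.

c43d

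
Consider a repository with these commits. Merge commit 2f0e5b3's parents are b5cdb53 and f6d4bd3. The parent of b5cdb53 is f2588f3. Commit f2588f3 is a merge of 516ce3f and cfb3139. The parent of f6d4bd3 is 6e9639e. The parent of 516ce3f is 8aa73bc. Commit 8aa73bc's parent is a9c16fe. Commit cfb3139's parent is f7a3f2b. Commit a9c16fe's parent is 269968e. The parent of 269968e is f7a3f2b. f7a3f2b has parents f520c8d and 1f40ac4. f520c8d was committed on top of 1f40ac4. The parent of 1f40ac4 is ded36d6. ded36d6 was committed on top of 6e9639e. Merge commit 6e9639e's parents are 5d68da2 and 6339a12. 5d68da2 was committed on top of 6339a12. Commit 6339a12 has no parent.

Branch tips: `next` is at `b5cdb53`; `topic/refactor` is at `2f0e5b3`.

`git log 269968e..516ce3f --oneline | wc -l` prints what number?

3

Reachable from 516ce3f: {1f40ac4, 269968e, 516ce3f, 5d68da2, 6339a12, 6e9639e, 8aa73bc, a9c16fe, ded36d6, f520c8d, f7a3f2b}.
Reachable from 269968e: {1f40ac4, 269968e, 5d68da2, 6339a12, 6e9639e, ded36d6, f520c8d, f7a3f2b}.
In 516ce3f's history but not 269968e's: {516ce3f, 8aa73bc, a9c16fe} — 3 commits.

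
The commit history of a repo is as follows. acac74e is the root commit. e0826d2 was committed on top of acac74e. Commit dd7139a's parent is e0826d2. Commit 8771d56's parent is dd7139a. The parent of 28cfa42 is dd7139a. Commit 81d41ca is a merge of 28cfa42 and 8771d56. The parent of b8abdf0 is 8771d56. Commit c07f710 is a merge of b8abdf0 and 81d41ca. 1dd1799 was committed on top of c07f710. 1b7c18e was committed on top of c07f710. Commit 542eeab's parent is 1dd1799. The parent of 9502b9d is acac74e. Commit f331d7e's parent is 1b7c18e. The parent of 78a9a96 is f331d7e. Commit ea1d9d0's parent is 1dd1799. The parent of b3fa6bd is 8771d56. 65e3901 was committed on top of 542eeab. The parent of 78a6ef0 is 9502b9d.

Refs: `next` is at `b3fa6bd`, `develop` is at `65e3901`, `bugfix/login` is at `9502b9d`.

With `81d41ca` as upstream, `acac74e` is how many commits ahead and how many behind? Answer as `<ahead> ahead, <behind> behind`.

0 ahead, 5 behind

Reachable from acac74e: {acac74e}.
Reachable from 81d41ca: {28cfa42, 81d41ca, 8771d56, acac74e, dd7139a, e0826d2}.
Only in acac74e's history (ahead): {} — 0.
Only in 81d41ca's history (behind): {28cfa42, 81d41ca, 8771d56, dd7139a, e0826d2} — 5.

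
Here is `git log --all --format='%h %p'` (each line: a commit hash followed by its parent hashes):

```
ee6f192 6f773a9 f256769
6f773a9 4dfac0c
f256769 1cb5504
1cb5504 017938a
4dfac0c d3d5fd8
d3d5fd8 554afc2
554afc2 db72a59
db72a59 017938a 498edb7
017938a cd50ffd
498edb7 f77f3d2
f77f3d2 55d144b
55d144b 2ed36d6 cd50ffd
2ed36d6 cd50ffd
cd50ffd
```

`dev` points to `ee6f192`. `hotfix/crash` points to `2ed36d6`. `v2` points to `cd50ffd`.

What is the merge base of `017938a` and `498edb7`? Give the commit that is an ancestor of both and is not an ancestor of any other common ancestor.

Ancestors of 017938a: {017938a, cd50ffd}.
Ancestors of 498edb7: {2ed36d6, 498edb7, 55d144b, cd50ffd, f77f3d2}.
Common ancestors: {cd50ffd}.
The only common ancestor is cd50ffd, so it is the merge base.

cd50ffd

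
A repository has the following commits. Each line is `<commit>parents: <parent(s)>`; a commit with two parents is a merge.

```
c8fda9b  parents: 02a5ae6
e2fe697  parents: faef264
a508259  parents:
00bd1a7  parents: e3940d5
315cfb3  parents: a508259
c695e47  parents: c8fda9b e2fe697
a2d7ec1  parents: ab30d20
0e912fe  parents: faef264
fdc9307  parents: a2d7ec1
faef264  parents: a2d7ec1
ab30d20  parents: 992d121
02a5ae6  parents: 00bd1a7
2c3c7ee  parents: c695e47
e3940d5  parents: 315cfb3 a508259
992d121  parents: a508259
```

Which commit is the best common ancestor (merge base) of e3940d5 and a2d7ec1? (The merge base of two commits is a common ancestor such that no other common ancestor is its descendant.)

Ancestors of e3940d5: {315cfb3, a508259, e3940d5}.
Ancestors of a2d7ec1: {992d121, a2d7ec1, a508259, ab30d20}.
Common ancestors: {a508259}.
The only common ancestor is a508259, so it is the merge base.

a508259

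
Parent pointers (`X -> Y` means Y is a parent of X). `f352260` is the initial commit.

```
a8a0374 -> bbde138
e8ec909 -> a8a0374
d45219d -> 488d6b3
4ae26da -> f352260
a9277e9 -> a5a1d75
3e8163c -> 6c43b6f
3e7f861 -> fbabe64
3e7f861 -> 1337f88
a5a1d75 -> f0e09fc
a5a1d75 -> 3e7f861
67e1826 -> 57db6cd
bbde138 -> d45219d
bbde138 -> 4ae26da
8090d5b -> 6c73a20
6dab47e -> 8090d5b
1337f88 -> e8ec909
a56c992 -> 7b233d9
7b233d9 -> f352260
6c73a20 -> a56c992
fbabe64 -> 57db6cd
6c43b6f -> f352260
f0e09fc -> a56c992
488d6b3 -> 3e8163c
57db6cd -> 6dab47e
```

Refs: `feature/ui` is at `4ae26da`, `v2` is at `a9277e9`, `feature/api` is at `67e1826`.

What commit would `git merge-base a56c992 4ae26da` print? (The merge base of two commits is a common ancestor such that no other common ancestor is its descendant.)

f352260

Ancestors of a56c992: {7b233d9, a56c992, f352260}.
Ancestors of 4ae26da: {4ae26da, f352260}.
Common ancestors: {f352260}.
The only common ancestor is f352260, so it is the merge base.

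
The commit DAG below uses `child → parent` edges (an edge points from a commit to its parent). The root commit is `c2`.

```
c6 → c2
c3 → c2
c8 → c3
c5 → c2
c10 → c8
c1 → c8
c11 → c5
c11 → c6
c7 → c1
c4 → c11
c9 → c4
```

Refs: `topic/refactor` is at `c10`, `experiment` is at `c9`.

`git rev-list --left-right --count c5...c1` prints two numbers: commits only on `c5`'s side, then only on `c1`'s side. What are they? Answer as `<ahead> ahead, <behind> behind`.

Reachable from c5: {c2, c5}.
Reachable from c1: {c1, c2, c3, c8}.
Only in c5's history (ahead): {c5} — 1.
Only in c1's history (behind): {c1, c3, c8} — 3.

1 ahead, 3 behind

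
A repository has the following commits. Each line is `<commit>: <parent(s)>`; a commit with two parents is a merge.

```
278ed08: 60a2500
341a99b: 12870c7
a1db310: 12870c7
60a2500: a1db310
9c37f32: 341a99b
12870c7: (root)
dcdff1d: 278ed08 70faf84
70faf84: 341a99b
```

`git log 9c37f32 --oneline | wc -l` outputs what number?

3

Walking parent pointers from 9c37f32: reachable set = {12870c7, 341a99b, 9c37f32}.
That is 3 commits.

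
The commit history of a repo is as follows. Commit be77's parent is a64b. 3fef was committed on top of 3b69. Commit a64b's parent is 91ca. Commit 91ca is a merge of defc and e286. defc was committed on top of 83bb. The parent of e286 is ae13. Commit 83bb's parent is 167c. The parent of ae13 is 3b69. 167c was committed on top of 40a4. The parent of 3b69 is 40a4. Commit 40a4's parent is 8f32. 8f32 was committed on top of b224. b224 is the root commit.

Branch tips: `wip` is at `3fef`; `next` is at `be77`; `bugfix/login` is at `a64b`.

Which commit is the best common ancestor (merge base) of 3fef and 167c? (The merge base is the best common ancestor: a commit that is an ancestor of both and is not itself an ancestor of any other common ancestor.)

Ancestors of 3fef: {3b69, 3fef, 40a4, 8f32, b224}.
Ancestors of 167c: {167c, 40a4, 8f32, b224}.
Common ancestors: {40a4, 8f32, b224}.
Among these, 40a4 is not an ancestor of any other common ancestor — it is the merge base.

40a4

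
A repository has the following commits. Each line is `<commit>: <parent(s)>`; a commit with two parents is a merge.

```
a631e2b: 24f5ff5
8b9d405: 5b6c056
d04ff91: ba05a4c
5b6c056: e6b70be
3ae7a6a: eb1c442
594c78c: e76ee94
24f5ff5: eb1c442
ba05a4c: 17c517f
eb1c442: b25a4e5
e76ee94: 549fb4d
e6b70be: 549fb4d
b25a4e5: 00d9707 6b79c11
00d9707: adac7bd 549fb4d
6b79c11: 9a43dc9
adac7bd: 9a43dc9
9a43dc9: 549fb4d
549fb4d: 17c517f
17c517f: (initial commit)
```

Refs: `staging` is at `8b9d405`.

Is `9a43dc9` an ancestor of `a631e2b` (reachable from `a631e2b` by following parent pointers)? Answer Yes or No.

Ancestors of a631e2b (commits reachable by following parents): {00d9707, 17c517f, 24f5ff5, 549fb4d, 6b79c11, 9a43dc9, a631e2b, adac7bd, b25a4e5, eb1c442}.
9a43dc9 is in that set, so it is an ancestor of a631e2b.

Yes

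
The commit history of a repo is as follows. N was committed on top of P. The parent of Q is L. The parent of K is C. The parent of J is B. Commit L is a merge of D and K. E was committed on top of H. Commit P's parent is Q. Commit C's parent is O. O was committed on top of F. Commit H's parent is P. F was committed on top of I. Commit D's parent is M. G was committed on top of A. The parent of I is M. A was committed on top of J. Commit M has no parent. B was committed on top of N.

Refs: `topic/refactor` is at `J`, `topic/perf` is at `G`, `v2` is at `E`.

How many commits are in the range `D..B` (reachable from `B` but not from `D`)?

10

Reachable from B: {B, C, D, F, I, K, L, M, N, O, P, Q}.
Reachable from D: {D, M}.
In B's history but not D's: {B, C, F, I, K, L, N, O, P, Q} — 10 commits.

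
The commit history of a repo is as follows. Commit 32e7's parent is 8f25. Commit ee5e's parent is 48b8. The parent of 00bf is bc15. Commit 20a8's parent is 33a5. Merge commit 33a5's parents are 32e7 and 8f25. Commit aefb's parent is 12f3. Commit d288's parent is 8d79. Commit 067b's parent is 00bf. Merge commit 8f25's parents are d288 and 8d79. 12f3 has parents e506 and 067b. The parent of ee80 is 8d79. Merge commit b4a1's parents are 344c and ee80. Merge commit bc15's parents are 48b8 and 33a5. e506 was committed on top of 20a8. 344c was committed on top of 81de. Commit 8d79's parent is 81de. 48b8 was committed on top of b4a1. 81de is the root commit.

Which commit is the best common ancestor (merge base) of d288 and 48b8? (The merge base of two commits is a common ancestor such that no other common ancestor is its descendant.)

8d79

Ancestors of d288: {81de, 8d79, d288}.
Ancestors of 48b8: {344c, 48b8, 81de, 8d79, b4a1, ee80}.
Common ancestors: {81de, 8d79}.
Among these, 8d79 is not an ancestor of any other common ancestor — it is the merge base.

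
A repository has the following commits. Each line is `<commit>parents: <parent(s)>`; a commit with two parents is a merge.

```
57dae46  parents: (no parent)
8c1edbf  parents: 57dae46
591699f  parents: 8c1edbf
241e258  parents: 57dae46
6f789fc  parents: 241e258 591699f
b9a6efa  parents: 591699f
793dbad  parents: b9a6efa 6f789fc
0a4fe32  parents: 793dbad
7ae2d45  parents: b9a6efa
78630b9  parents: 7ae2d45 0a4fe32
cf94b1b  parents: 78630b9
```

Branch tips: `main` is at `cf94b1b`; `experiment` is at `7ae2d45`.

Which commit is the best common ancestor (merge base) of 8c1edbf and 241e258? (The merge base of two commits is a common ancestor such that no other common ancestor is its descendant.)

57dae46

Ancestors of 8c1edbf: {57dae46, 8c1edbf}.
Ancestors of 241e258: {241e258, 57dae46}.
Common ancestors: {57dae46}.
The only common ancestor is 57dae46, so it is the merge base.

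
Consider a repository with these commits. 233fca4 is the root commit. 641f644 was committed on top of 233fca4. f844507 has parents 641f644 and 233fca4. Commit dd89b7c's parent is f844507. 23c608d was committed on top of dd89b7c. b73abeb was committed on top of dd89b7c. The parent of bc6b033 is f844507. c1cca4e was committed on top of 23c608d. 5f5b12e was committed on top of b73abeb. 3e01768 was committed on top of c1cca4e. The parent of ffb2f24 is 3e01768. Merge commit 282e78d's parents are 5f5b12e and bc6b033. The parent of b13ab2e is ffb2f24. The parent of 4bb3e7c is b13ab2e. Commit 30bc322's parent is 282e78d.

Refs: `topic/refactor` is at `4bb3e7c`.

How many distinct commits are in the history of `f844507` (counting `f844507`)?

3

Walking parent pointers from f844507: reachable set = {233fca4, 641f644, f844507}.
That is 3 commits.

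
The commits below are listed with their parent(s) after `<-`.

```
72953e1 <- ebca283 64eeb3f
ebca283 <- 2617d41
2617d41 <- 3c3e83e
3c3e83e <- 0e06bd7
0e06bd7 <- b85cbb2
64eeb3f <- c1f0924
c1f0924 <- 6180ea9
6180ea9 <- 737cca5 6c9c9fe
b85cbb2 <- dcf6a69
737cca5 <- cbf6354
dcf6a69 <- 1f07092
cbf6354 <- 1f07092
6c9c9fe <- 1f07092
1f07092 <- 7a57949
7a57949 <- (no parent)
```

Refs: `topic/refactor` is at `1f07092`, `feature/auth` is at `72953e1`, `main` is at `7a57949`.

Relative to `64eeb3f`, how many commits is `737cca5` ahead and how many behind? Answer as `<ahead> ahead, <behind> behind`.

Reachable from 737cca5: {1f07092, 737cca5, 7a57949, cbf6354}.
Reachable from 64eeb3f: {1f07092, 6180ea9, 64eeb3f, 6c9c9fe, 737cca5, 7a57949, c1f0924, cbf6354}.
Only in 737cca5's history (ahead): {} — 0.
Only in 64eeb3f's history (behind): {6180ea9, 64eeb3f, 6c9c9fe, c1f0924} — 4.

0 ahead, 4 behind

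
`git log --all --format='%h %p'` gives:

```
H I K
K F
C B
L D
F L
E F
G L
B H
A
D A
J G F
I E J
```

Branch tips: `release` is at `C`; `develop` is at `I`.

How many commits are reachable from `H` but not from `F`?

Reachable from H: {A, D, E, F, G, H, I, J, K, L}.
Reachable from F: {A, D, F, L}.
In H's history but not F's: {E, G, H, I, J, K} — 6 commits.

6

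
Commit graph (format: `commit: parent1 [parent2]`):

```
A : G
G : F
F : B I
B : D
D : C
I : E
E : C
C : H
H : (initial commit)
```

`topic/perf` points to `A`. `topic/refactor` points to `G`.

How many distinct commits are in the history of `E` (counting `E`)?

3

Walking parent pointers from E: reachable set = {C, E, H}.
That is 3 commits.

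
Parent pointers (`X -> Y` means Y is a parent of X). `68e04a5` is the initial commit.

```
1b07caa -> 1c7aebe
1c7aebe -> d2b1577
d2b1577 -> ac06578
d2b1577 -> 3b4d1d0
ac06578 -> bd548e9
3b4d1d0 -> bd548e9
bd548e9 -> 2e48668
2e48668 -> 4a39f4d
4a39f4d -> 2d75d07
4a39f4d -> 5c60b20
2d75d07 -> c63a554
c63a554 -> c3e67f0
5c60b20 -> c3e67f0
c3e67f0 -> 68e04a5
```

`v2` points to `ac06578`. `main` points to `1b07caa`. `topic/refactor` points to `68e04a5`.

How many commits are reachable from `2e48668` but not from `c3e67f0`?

5

Reachable from 2e48668: {2d75d07, 2e48668, 4a39f4d, 5c60b20, 68e04a5, c3e67f0, c63a554}.
Reachable from c3e67f0: {68e04a5, c3e67f0}.
In 2e48668's history but not c3e67f0's: {2d75d07, 2e48668, 4a39f4d, 5c60b20, c63a554} — 5 commits.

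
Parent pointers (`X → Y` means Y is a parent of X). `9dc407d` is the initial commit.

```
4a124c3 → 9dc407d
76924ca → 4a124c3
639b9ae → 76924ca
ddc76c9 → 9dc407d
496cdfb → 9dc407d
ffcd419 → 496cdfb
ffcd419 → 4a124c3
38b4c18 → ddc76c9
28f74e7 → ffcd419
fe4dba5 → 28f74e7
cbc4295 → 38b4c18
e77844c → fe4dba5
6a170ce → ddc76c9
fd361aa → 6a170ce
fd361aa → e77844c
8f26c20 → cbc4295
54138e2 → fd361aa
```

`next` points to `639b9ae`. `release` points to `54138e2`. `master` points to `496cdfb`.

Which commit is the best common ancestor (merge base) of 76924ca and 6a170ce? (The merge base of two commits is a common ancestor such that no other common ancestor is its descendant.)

9dc407d

Ancestors of 76924ca: {4a124c3, 76924ca, 9dc407d}.
Ancestors of 6a170ce: {6a170ce, 9dc407d, ddc76c9}.
Common ancestors: {9dc407d}.
The only common ancestor is 9dc407d, so it is the merge base.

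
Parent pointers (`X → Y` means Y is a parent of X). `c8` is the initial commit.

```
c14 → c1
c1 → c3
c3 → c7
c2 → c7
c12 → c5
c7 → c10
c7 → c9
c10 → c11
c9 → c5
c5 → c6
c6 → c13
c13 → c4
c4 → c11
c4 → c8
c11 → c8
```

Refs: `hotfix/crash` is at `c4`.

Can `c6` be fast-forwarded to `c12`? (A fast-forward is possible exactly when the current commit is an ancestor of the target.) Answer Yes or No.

Yes

A fast-forward from c6 to c12 is possible iff c6 is an ancestor of c12.
Ancestors of c12: {c11, c12, c13, c4, c5, c6, c8}.
c6 is among them, so fast-forward is possible.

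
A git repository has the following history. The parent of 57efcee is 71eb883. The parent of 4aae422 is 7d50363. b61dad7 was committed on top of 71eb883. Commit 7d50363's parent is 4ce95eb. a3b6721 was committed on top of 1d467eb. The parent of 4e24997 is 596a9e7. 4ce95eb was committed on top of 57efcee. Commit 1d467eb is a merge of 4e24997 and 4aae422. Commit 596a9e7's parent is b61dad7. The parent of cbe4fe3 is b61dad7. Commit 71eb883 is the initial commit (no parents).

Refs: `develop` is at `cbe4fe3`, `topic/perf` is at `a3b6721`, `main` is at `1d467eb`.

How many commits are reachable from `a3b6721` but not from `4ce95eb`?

7

Reachable from a3b6721: {1d467eb, 4aae422, 4ce95eb, 4e24997, 57efcee, 596a9e7, 71eb883, 7d50363, a3b6721, b61dad7}.
Reachable from 4ce95eb: {4ce95eb, 57efcee, 71eb883}.
In a3b6721's history but not 4ce95eb's: {1d467eb, 4aae422, 4e24997, 596a9e7, 7d50363, a3b6721, b61dad7} — 7 commits.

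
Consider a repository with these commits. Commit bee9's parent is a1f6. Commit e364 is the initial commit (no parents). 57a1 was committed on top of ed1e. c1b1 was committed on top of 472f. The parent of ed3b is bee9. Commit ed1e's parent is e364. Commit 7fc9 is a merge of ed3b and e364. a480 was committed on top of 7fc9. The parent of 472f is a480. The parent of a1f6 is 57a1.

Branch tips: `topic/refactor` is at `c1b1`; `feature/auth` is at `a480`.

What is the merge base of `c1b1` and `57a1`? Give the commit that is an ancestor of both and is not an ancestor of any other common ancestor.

Ancestors of c1b1: {472f, 57a1, 7fc9, a1f6, a480, bee9, c1b1, e364, ed1e, ed3b}.
Ancestors of 57a1: {57a1, e364, ed1e}.
Common ancestors: {57a1, e364, ed1e}.
Among these, 57a1 is not an ancestor of any other common ancestor — it is the merge base.

57a1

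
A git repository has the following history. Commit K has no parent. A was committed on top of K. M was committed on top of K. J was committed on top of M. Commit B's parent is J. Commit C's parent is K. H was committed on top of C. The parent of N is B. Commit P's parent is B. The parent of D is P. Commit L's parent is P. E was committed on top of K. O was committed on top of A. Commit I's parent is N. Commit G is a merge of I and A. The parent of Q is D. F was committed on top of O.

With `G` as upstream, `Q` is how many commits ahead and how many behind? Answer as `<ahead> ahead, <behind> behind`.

Reachable from Q: {B, D, J, K, M, P, Q}.
Reachable from G: {A, B, G, I, J, K, M, N}.
Only in Q's history (ahead): {D, P, Q} — 3.
Only in G's history (behind): {A, G, I, N} — 4.

3 ahead, 4 behind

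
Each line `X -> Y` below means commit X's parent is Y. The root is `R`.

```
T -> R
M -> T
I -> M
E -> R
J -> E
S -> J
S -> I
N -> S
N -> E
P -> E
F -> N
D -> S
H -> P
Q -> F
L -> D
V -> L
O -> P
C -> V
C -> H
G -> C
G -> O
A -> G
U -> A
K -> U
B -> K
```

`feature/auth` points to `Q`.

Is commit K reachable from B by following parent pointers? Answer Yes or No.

Ancestors of B (commits reachable by following parents): {A, B, C, D, E, G, H, I, J, K, L, M, O, P, R, S, T, U, V}.
K is in that set, so it is an ancestor of B.

Yes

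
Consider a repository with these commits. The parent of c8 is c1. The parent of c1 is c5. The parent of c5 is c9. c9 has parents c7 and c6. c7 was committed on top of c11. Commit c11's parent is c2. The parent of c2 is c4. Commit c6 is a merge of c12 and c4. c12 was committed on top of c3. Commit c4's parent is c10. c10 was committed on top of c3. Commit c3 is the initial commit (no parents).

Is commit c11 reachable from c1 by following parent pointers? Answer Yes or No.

Yes

Ancestors of c1 (commits reachable by following parents): {c1, c10, c11, c12, c2, c3, c4, c5, c6, c7, c9}.
c11 is in that set, so it is an ancestor of c1.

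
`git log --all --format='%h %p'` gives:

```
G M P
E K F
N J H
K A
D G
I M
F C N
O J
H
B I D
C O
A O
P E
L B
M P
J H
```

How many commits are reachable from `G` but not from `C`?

8

Reachable from G: {A, C, E, F, G, H, J, K, M, N, O, P}.
Reachable from C: {C, H, J, O}.
In G's history but not C's: {A, E, F, G, K, M, N, P} — 8 commits.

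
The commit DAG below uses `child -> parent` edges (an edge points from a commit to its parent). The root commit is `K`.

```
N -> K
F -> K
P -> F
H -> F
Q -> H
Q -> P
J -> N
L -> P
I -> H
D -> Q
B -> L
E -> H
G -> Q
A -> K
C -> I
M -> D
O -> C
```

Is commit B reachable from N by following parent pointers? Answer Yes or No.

Ancestors of N: {K, N}.
B is not in that set, so it is not an ancestor of N.

No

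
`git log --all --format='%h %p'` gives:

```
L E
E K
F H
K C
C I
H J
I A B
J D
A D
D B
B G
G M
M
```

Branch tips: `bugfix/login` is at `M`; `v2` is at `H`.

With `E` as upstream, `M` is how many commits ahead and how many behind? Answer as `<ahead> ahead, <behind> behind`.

Reachable from M: {M}.
Reachable from E: {A, B, C, D, E, G, I, K, M}.
Only in M's history (ahead): {} — 0.
Only in E's history (behind): {A, B, C, D, E, G, I, K} — 8.

0 ahead, 8 behind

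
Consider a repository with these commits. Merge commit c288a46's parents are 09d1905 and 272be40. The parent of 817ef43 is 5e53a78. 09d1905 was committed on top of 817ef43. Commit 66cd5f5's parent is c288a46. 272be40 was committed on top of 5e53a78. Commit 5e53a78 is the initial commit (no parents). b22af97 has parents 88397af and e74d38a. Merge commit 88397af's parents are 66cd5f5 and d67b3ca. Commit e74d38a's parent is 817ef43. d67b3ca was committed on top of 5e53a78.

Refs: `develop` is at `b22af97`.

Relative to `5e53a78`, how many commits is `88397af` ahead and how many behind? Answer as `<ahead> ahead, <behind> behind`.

Reachable from 88397af: {09d1905, 272be40, 5e53a78, 66cd5f5, 817ef43, 88397af, c288a46, d67b3ca}.
Reachable from 5e53a78: {5e53a78}.
Only in 88397af's history (ahead): {09d1905, 272be40, 66cd5f5, 817ef43, 88397af, c288a46, d67b3ca} — 7.
Only in 5e53a78's history (behind): {} — 0.

7 ahead, 0 behind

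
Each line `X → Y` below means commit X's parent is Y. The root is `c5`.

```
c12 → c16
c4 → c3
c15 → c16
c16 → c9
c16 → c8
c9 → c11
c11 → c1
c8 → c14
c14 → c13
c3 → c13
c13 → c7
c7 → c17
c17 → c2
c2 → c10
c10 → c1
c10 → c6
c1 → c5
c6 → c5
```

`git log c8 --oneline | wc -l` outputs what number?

10

Walking parent pointers from c8: reachable set = {c1, c10, c13, c14, c17, c2, c5, c6, c7, c8}.
That is 10 commits.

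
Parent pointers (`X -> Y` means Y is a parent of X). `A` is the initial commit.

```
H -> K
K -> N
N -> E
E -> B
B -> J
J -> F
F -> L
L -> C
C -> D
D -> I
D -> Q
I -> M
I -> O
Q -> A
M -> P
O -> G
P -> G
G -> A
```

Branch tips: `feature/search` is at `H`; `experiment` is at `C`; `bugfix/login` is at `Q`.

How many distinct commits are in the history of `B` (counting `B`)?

13

Walking parent pointers from B: reachable set = {A, B, C, D, F, G, I, J, L, M, O, P, Q}.
That is 13 commits.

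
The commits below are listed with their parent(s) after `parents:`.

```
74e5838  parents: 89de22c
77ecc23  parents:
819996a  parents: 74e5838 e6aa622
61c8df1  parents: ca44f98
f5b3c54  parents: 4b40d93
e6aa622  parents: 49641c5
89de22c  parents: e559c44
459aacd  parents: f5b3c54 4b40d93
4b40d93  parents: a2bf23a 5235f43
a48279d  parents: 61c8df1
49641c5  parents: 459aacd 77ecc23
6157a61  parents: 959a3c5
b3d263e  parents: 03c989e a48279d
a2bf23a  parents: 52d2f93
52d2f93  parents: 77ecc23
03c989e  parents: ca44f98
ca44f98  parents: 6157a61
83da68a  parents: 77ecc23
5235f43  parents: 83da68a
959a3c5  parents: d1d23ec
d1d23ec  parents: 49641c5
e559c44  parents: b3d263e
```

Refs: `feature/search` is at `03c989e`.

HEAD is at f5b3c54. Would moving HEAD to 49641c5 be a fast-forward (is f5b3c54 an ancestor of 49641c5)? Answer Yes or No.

Yes

A fast-forward from f5b3c54 to 49641c5 is possible iff f5b3c54 is an ancestor of 49641c5.
Ancestors of 49641c5: {459aacd, 49641c5, 4b40d93, 5235f43, 52d2f93, 77ecc23, 83da68a, a2bf23a, f5b3c54}.
f5b3c54 is among them, so fast-forward is possible.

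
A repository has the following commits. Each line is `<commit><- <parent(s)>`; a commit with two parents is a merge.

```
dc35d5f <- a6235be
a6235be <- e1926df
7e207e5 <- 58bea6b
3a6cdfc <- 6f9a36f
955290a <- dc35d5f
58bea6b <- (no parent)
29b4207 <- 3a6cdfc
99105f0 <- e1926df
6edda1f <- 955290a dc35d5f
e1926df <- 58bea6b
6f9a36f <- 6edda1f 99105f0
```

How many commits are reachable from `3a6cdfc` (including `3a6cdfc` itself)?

9

Walking parent pointers from 3a6cdfc: reachable set = {3a6cdfc, 58bea6b, 6edda1f, 6f9a36f, 955290a, 99105f0, a6235be, dc35d5f, e1926df}.
That is 9 commits.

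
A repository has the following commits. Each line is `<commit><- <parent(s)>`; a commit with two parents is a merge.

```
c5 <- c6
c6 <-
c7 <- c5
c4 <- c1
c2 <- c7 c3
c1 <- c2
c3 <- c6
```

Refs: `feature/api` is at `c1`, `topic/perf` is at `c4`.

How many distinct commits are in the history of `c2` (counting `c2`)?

Walking parent pointers from c2: reachable set = {c2, c3, c5, c6, c7}.
That is 5 commits.

5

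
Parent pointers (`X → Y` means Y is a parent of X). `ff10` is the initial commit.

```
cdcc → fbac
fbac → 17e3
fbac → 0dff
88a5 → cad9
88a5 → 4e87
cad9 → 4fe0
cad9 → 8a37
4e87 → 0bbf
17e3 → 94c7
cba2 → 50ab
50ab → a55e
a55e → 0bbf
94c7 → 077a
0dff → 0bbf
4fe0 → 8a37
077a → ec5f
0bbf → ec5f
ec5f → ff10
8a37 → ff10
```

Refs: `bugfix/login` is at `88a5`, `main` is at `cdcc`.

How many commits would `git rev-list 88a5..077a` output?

1

Reachable from 077a: {077a, ec5f, ff10}.
Reachable from 88a5: {0bbf, 4e87, 4fe0, 88a5, 8a37, cad9, ec5f, ff10}.
In 077a's history but not 88a5's: {077a} — 1 commit.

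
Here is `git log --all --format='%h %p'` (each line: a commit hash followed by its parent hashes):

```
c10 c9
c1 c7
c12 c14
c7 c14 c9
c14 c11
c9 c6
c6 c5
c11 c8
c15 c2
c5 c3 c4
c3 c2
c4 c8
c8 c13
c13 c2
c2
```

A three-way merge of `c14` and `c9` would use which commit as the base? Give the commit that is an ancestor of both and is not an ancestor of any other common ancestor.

c8

Ancestors of c14: {c11, c13, c14, c2, c8}.
Ancestors of c9: {c13, c2, c3, c4, c5, c6, c8, c9}.
Common ancestors: {c13, c2, c8}.
Among these, c8 is not an ancestor of any other common ancestor — it is the merge base.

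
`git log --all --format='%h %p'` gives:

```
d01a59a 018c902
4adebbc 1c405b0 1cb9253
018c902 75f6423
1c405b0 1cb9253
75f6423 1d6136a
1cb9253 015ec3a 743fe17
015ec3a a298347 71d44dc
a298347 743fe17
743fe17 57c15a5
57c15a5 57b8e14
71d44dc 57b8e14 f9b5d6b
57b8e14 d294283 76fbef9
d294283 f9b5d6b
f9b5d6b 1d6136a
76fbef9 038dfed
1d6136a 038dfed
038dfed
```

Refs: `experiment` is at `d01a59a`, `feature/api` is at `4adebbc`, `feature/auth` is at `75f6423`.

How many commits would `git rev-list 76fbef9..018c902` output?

Reachable from 018c902: {018c902, 038dfed, 1d6136a, 75f6423}.
Reachable from 76fbef9: {038dfed, 76fbef9}.
In 018c902's history but not 76fbef9's: {018c902, 1d6136a, 75f6423} — 3 commits.

3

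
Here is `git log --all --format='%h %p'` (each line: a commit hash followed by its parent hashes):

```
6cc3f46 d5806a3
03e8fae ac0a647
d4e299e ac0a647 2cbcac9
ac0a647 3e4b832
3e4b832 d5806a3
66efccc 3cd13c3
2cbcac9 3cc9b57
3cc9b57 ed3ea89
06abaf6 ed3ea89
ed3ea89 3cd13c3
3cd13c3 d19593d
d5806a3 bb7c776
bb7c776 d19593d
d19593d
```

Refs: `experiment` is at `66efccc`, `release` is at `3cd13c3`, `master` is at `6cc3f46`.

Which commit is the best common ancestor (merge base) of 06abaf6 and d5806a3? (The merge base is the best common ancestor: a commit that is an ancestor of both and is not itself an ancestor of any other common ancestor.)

Ancestors of 06abaf6: {06abaf6, 3cd13c3, d19593d, ed3ea89}.
Ancestors of d5806a3: {bb7c776, d19593d, d5806a3}.
Common ancestors: {d19593d}.
The only common ancestor is d19593d, so it is the merge base.

d19593d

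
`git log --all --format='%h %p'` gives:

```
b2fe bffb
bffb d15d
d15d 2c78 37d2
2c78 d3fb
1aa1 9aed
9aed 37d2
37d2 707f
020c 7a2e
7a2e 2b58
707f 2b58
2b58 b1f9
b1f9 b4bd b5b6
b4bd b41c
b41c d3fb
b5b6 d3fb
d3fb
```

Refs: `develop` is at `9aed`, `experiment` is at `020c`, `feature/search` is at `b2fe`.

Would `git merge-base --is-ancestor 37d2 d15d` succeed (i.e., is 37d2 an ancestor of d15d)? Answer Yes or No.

Ancestors of d15d (commits reachable by following parents): {2b58, 2c78, 37d2, 707f, b1f9, b41c, b4bd, b5b6, d15d, d3fb}.
37d2 is in that set, so it is an ancestor of d15d.

Yes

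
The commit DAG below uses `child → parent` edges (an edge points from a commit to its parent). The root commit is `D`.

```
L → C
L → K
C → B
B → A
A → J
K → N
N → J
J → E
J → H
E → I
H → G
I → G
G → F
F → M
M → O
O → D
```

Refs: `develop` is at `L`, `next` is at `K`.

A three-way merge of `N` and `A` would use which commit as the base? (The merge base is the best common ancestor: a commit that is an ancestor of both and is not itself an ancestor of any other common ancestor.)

Ancestors of N: {D, E, F, G, H, I, J, M, N, O}.
Ancestors of A: {A, D, E, F, G, H, I, J, M, O}.
Common ancestors: {D, E, F, G, H, I, J, M, O}.
Among these, J is not an ancestor of any other common ancestor — it is the merge base.

J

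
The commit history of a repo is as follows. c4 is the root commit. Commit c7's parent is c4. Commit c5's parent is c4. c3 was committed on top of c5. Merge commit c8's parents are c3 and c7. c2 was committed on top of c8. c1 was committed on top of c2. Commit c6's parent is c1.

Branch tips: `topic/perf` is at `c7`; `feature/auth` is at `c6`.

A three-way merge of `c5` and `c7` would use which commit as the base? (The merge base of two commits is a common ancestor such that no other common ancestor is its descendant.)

Ancestors of c5: {c4, c5}.
Ancestors of c7: {c4, c7}.
Common ancestors: {c4}.
The only common ancestor is c4, so it is the merge base.

c4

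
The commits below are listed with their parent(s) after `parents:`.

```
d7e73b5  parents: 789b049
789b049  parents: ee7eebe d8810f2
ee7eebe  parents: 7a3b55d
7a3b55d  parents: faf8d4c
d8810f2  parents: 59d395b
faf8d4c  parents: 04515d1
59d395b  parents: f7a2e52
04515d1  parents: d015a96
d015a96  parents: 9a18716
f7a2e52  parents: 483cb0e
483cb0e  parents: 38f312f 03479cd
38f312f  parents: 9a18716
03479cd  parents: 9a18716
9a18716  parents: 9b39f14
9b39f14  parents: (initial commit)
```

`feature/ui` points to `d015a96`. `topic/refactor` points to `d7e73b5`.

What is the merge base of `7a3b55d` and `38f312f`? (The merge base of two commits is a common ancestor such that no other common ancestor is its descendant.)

Ancestors of 7a3b55d: {04515d1, 7a3b55d, 9a18716, 9b39f14, d015a96, faf8d4c}.
Ancestors of 38f312f: {38f312f, 9a18716, 9b39f14}.
Common ancestors: {9a18716, 9b39f14}.
Among these, 9a18716 is not an ancestor of any other common ancestor — it is the merge base.

9a18716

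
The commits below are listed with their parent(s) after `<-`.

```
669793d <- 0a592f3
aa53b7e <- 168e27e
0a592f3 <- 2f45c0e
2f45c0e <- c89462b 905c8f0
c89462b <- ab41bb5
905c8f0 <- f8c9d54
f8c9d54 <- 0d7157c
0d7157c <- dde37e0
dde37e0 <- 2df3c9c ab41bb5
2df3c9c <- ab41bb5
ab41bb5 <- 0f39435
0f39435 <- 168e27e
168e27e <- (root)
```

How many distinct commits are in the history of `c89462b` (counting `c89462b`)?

Walking parent pointers from c89462b: reachable set = {0f39435, 168e27e, ab41bb5, c89462b}.
That is 4 commits.

4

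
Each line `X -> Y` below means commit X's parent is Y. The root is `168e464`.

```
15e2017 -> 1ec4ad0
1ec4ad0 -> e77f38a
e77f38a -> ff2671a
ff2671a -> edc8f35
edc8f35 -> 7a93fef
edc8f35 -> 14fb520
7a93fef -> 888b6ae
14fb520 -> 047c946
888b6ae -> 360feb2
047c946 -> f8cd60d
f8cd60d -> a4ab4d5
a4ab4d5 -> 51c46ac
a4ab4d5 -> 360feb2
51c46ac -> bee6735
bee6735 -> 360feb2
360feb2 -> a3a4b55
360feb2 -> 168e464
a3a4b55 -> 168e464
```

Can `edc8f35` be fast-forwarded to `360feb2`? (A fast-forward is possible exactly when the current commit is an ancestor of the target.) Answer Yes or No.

A fast-forward from edc8f35 to 360feb2 is possible iff edc8f35 is an ancestor of 360feb2.
Ancestors of 360feb2: {168e464, 360feb2, a3a4b55}.
edc8f35 is not among them, so fast-forward is not possible.

No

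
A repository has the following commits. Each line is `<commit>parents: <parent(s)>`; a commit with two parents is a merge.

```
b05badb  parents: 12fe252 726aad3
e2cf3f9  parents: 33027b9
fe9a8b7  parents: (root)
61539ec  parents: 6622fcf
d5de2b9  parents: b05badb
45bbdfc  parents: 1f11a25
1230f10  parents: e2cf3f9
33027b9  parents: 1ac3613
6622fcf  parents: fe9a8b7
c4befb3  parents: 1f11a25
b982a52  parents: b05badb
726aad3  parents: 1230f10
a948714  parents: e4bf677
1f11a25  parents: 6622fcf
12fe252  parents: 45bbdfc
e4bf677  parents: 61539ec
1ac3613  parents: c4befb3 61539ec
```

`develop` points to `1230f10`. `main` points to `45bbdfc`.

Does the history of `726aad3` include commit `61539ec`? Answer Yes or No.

Yes

Ancestors of 726aad3 (commits reachable by following parents): {1230f10, 1ac3613, 1f11a25, 33027b9, 61539ec, 6622fcf, 726aad3, c4befb3, e2cf3f9, fe9a8b7}.
61539ec is in that set, so it is an ancestor of 726aad3.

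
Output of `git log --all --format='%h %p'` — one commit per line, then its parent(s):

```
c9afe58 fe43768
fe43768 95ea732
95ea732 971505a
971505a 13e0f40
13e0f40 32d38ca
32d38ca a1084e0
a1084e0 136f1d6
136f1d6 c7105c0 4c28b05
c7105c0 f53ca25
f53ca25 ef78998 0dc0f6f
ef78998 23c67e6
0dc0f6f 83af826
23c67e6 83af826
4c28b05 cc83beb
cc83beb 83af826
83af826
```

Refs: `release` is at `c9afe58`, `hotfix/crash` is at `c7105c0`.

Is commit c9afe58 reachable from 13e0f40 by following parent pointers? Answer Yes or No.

Ancestors of 13e0f40: {0dc0f6f, 136f1d6, 13e0f40, 23c67e6, 32d38ca, 4c28b05, 83af826, a1084e0, c7105c0, cc83beb, ef78998, f53ca25}.
c9afe58 is not in that set, so it is not an ancestor of 13e0f40.

No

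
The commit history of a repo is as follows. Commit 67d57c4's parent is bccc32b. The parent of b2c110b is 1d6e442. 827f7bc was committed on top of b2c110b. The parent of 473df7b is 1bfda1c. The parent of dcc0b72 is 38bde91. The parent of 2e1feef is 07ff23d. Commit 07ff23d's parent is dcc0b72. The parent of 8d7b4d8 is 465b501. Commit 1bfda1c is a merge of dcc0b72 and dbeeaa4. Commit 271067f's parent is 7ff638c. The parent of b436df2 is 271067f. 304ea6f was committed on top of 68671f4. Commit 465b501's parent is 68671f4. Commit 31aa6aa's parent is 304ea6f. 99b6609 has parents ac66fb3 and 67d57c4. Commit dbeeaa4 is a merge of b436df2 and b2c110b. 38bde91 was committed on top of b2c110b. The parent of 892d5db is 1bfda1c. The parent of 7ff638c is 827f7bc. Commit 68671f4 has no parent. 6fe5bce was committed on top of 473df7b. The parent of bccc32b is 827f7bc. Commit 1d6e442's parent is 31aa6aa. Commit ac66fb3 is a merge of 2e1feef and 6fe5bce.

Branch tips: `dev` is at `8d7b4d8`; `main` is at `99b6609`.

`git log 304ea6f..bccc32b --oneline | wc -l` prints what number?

Reachable from bccc32b: {1d6e442, 304ea6f, 31aa6aa, 68671f4, 827f7bc, b2c110b, bccc32b}.
Reachable from 304ea6f: {304ea6f, 68671f4}.
In bccc32b's history but not 304ea6f's: {1d6e442, 31aa6aa, 827f7bc, b2c110b, bccc32b} — 5 commits.

5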